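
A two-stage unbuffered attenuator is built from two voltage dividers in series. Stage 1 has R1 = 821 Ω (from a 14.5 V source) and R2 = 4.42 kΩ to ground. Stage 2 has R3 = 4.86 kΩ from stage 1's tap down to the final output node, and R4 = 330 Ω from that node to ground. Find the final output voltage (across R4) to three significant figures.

V_out ≈ 0.686 V

Stage 2 presents R3+R4 = 5190 Ω as a load on stage 1's tap.
Stage 1's lower leg becomes R2‖(R3+R4) = 2387 Ω, so V_mid = 14.5 × 2387/3208 = 10.79 V.
Stage 2 is itself unloaded: V_out = V_mid × R4/(R3+R4) = 10.79 × 330/5190 = 0.686 V.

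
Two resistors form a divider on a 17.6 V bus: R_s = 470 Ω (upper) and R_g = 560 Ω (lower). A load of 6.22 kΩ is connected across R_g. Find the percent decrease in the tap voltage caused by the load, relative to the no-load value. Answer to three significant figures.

The divider's output (Thévenin) resistance is R_s‖R_g = 255.5 Ω.
Fractional drop under load = R_th/(R_th + R_L) = 255.5 / (255.5 + 6220) = 0.03946.
So the output falls by 3.95 %.

3.95 %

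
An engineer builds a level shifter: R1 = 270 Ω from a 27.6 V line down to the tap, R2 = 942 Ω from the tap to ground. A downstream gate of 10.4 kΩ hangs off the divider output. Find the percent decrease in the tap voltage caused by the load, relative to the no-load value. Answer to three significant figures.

1.98 %

The divider's output (Thévenin) resistance is R1‖R2 = 209.9 Ω.
Fractional drop under load = R_th/(R_th + R_L) = 209.9 / (209.9 + 10400) = 0.01978.
So the output falls by 1.98 %.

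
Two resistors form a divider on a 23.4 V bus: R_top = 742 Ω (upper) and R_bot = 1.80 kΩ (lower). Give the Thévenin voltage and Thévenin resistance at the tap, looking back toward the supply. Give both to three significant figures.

V_th = 16.6 V, R_th = 525 Ω

V_th is the open-circuit tap voltage: 23.4 × 1800/(742 + 1800) = 16.6 V.
With the supply zeroed, R_top and R_bot appear in parallel from the tap: R_th = R_top‖R_bot = (742 × 1800)/2542 = 525 Ω.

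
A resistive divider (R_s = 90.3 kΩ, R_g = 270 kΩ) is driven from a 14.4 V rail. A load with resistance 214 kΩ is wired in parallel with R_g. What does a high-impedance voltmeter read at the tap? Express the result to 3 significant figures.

The load sits in parallel with R_g: R_g‖R_L = (270 × 214) / (270 + 214) = 119.4 kΩ.
V_out = 14.4 × 119.4 / (90.3 + 119.4) = 14.4 × 119.4/209.7 = 8.20 V.
(Unloaded it would have been 10.8 V.)

V_out ≈ 8.20 V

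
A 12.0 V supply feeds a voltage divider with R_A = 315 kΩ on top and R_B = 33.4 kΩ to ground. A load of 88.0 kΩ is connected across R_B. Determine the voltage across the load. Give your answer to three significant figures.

The load sits in parallel with R_B: R_B‖R_L = (33.4 × 88.0) / (33.4 + 88.0) = 24.21 kΩ.
V_out = 12.0 × 24.21 / (315 + 24.21) = 12.0 × 24.21/339.2 = 0.856 V.
(Unloaded it would have been 1.15 V.)

V_out ≈ 0.856 V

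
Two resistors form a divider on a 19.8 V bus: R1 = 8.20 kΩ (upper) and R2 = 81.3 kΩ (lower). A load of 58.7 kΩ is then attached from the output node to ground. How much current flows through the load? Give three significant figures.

I_L ≈ 0.272 mA

R2‖R_L = 34.09 kΩ; V_out = 19.8 × 34.09/42.29 = 15.96 V.
I_L = V_out / R_L = 15.96 / 58.7 kΩ = 0.272 mA.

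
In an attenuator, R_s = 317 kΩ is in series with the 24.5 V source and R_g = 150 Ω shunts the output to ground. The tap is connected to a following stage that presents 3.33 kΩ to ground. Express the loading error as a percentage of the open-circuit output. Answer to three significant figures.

4.31 %

The divider's output (Thévenin) resistance is R_s‖R_g = 149.9 Ω.
Fractional drop under load = R_th/(R_th + R_L) = 149.9 / (149.9 + 3330) = 0.04308.
So the output falls by 4.31 %.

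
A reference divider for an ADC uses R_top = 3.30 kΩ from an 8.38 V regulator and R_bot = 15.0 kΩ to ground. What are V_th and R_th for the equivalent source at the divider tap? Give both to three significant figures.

V_th = 6.87 V, R_th = 2.70 kΩ

V_th is the open-circuit tap voltage: 8.38 × 15.0/(3.30 + 15.0) = 6.87 V.
With the supply zeroed, R_top and R_bot appear in parallel from the tap: R_th = R_top‖R_bot = (3.30 × 15.0)/18.30 = 2.70 kΩ.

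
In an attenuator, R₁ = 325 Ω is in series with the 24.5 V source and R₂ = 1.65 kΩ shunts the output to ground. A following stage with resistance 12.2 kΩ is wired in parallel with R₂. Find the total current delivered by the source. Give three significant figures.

R₂‖R_L = 1453 Ω, so the source sees R₁ + R₂‖R_L = 1778 Ω.
I = 24.5 V / 1778 Ω = 13.8 mA.

I ≈ 13.8 mA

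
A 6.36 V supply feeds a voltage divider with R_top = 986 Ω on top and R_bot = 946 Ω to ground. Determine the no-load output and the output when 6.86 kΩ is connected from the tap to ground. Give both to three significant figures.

Open-circuit: V = 6.36 × 946/(986 + 946) = 3.11 V.
With the load, R_bot becomes R_bot‖R_L = 831.4 Ω, so V = 6.36 × 831.4/1817 = 2.91 V.

Unloaded: 3.11 V; loaded: 2.91 V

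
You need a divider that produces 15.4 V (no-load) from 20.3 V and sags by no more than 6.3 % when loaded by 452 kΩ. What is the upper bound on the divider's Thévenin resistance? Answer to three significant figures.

R_th ≤ 30.4 kΩ

Loading drop = R_th/(R_th + R_L) ≤ 0.0630, so R_th ≤ R_L · ε/(1−ε) = 452 kΩ × 0.0630/0.9370 = 30.4 kΩ.
(Any R1, R2 with R2/(R1+R2) = 0.759 and R1‖R2 ≤ 30.4 kΩ will meet the spec.)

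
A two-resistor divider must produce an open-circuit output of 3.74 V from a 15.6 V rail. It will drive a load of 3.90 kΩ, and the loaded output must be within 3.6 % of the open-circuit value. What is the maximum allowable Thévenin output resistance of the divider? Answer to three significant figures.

Loading drop = R_th/(R_th + R_L) ≤ 0.0360, so R_th ≤ R_L · ε/(1−ε) = 3.90 kΩ × 0.0360/0.9640 = 146 Ω.
(Any R1, R2 with R2/(R1+R2) = 0.240 and R1‖R2 ≤ 146 Ω will meet the spec.)

R_th ≤ 146 Ω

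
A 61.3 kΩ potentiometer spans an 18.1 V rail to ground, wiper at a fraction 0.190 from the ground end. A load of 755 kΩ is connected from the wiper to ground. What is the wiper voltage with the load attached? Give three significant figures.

The wiper splits the pot into (1−α)R = 49.65 kΩ above and αR = 11.65 kΩ below.
Lower section ‖ load = 11.47 kΩ.
V_wiper = 18.1 × 11.47/(49.65 + 11.47) = 3.40 V.

V ≈ 3.40 V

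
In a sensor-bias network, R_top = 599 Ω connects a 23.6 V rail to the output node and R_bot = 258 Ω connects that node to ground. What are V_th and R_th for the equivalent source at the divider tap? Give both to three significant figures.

V_th is the open-circuit tap voltage: 23.6 × 258/(599 + 258) = 7.10 V.
With the supply zeroed, R_top and R_bot appear in parallel from the tap: R_th = R_top‖R_bot = (599 × 258)/857.0 = 180 Ω.

V_th = 7.10 V, R_th = 180 Ω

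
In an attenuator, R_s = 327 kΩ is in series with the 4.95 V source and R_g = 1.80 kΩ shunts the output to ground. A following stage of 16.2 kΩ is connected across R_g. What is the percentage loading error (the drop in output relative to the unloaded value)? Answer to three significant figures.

9.95 %

Unloaded V = 4.95 × 1.80/328.8 = 0.027099 V.
Loaded: R_g‖R_L = 1.620 kΩ, giving V = 4.95 × 1.620/328.6 = 0.024402 V.
Drop = (0.027099 − 0.024402) / 0.027099 = 9.95 %.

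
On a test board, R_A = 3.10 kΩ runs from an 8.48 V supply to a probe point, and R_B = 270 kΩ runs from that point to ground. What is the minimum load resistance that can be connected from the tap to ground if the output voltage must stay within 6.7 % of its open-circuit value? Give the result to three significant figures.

Output resistance R_th = R_A‖R_B = (3.10 × 270)/273.1 = 3.065 kΩ.
The fractional drop is R_th/(R_th + R_L); requiring this ≤ 0.0670 gives R_L ≥ R_th(1/0.0670 − 1) = 3.065 × 13.93 = 42.7 kΩ.

R_L(min) ≈ 42.7 kΩ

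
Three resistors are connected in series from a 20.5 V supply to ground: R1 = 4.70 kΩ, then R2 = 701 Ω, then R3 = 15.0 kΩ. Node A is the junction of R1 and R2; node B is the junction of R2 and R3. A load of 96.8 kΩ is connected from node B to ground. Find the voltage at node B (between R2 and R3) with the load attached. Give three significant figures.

V ≈ 14.5 V

At node B, R3 is in parallel with the load: R3‖R_L = 12990 Ω.
Below node A the resistance is R2 + (R3‖R_L) = 13690 Ω, so V_A = 20.5 × 13690/18390 = 15.26 V.
Then V_B = V_A × (R3‖R_L)/(R2 + R3‖R_L) = 15.26 × 12990/13690 = 14.5 V.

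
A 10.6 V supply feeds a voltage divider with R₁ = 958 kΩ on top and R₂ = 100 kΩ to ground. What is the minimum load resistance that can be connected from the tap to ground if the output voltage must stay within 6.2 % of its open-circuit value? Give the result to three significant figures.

R_L(min) ≈ 1.37 MΩ

Output resistance R_th = R₁‖R₂ = (958 × 100)/1058 = 90.55 kΩ.
The fractional drop is R_th/(R_th + R_L); requiring this ≤ 0.0620 gives R_L ≥ R_th(1/0.0620 − 1) = 90.55 × 15.13 = 1.37 MΩ.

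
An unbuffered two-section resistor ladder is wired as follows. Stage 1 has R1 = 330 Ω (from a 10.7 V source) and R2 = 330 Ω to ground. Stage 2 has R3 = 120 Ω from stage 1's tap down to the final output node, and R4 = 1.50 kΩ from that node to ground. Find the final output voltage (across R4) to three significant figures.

Stage 2 presents R3+R4 = 1620 Ω as a load on stage 1's tap.
Stage 1's lower leg becomes R2‖(R3+R4) = 274.2 Ω, so V_mid = 10.7 × 274.2/604.2 = 4.855 V.
Stage 2 is itself unloaded: V_out = V_mid × R4/(R3+R4) = 4.855 × 1500/1620 = 4.50 V.

V_out ≈ 4.50 V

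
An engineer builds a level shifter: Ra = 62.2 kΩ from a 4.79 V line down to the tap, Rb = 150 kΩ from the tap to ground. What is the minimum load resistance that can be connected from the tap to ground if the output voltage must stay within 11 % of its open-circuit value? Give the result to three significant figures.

Output resistance R_th = Ra‖Rb = (62.2 × 150)/212.2 = 43.97 kΩ.
The fractional drop is R_th/(R_th + R_L); requiring this ≤ 0.110 gives R_L ≥ R_th(1/0.110 − 1) = 43.97 × 8.091 = 356 kΩ.

R_L(min) ≈ 356 kΩ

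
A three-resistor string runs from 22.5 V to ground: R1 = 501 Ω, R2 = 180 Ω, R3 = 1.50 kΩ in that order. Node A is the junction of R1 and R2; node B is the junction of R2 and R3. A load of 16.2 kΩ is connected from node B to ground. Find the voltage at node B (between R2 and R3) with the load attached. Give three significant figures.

At node B, R3 is in parallel with the load: R3‖R_L = 1373 Ω.
Below node A the resistance is R2 + (R3‖R_L) = 1553 Ω, so V_A = 22.5 × 1553/2054 = 17.01 V.
Then V_B = V_A × (R3‖R_L)/(R2 + R3‖R_L) = 17.01 × 1373/1553 = 15.0 V.

V ≈ 15.0 V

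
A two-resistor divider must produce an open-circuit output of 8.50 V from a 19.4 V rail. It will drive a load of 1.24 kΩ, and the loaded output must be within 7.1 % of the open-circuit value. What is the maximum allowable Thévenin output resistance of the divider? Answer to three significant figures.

Loading drop = R_th/(R_th + R_L) ≤ 0.0710, so R_th ≤ R_L · ε/(1−ε) = 1.24 kΩ × 0.0710/0.9290 = 94.8 Ω.
(Any R1, R2 with R2/(R1+R2) = 0.438 and R1‖R2 ≤ 94.8 Ω will meet the spec.)

R_th ≤ 94.8 Ω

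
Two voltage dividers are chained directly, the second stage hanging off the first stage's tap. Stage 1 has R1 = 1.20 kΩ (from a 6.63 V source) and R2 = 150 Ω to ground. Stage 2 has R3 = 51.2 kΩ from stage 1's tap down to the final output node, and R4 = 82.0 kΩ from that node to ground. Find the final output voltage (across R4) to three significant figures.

V_out ≈ 0.453 V

Stage 2 presents R3+R4 = 133200 Ω as a load on stage 1's tap.
Stage 1's lower leg becomes R2‖(R3+R4) = 149.8 Ω, so V_mid = 6.63 × 149.8/1350 = 0.7359 V.
Stage 2 is itself unloaded: V_out = V_mid × R4/(R3+R4) = 0.7359 × 82000/133200 = 0.453 V.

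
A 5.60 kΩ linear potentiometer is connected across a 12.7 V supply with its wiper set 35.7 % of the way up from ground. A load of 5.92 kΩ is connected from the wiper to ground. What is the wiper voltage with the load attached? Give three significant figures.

V ≈ 3.73 V

The wiper splits the pot into (1−α)R = 3.601 kΩ above and αR = 1.999 kΩ below.
Lower section ‖ load = 1.495 kΩ.
V_wiper = 12.7 × 1.495/(3.601 + 1.495) = 3.73 V.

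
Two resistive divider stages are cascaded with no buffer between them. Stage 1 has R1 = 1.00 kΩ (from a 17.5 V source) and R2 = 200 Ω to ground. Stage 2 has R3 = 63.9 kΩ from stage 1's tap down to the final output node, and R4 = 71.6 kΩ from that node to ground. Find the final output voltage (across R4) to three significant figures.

V_out ≈ 1.54 V

Stage 2 presents R3+R4 = 135500 Ω as a load on stage 1's tap.
Stage 1's lower leg becomes R2‖(R3+R4) = 199.7 Ω, so V_mid = 17.5 × 199.7/1200 = 2.913 V.
Stage 2 is itself unloaded: V_out = V_mid × R4/(R3+R4) = 2.913 × 71600/135500 = 1.54 V.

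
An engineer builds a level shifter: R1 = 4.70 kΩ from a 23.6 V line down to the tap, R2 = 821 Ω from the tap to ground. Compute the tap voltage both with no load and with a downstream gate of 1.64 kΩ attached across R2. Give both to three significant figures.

Open-circuit: V = 23.6 × 821/(4700 + 821) = 3.51 V.
With the load, R2 becomes R2‖R_L = 547.1 Ω, so V = 23.6 × 547.1/5247 = 2.46 V.

Unloaded: 3.51 V; loaded: 2.46 V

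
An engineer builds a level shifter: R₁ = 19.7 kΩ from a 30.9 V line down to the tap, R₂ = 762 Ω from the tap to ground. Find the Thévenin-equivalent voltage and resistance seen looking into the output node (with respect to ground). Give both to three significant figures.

V_th is the open-circuit tap voltage: 30.9 × 762/(19700 + 762) = 1.15 V.
With the supply zeroed, R₁ and R₂ appear in parallel from the tap: R_th = R₁‖R₂ = (19700 × 762)/20460 = 734 Ω.

V_th = 1.15 V, R_th = 734 Ω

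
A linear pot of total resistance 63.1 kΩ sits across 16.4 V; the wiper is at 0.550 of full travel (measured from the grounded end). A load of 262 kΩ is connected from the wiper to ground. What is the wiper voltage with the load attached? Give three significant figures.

The wiper splits the pot into (1−α)R = 28.39 kΩ above and αR = 34.70 kΩ below.
Lower section ‖ load = 30.65 kΩ.
V_wiper = 16.4 × 30.65/(28.39 + 30.65) = 8.51 V.

V ≈ 8.51 V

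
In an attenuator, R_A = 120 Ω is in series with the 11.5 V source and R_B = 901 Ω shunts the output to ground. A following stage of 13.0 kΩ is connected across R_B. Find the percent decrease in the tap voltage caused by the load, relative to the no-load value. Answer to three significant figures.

0.808 %

The divider's output (Thévenin) resistance is R_A‖R_B = 105.9 Ω.
Fractional drop under load = R_th/(R_th + R_L) = 105.9 / (105.9 + 13000) = 0.008080.
So the output falls by 0.808 %.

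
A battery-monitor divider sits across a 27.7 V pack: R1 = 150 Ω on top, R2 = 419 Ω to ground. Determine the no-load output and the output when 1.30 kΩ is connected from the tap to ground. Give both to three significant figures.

Open-circuit: V = 27.7 × 419/(150 + 419) = 20.4 V.
With the load, R2 becomes R2‖R_L = 316.9 Ω, so V = 27.7 × 316.9/466.9 = 18.8 V.

Unloaded: 20.4 V; loaded: 18.8 V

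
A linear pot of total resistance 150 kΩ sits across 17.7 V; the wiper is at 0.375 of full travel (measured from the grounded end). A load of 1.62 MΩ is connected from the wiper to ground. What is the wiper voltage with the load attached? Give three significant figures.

V ≈ 6.50 V

The wiper splits the pot into (1−α)R = 93.75 kΩ above and αR = 56.25 kΩ below.
Lower section ‖ load = 54.36 kΩ.
V_wiper = 17.7 × 54.36/(93.75 + 54.36) = 6.50 V.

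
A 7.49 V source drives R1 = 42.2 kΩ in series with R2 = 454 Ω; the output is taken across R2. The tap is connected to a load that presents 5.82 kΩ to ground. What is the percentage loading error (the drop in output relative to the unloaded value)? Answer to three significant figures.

The divider's output (Thévenin) resistance is R1‖R2 = 449.2 Ω.
Fractional drop under load = R_th/(R_th + R_L) = 449.2 / (449.2 + 5820) = 0.07165.
So the output falls by 7.16 %.

7.16 %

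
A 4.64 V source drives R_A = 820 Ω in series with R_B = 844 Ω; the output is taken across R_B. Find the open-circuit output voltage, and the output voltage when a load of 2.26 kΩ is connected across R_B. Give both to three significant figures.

Unloaded: 2.35 V; loaded: 1.99 V

Open-circuit: V = 4.64 × 844/(820 + 844) = 2.35 V.
With the load, R_B becomes R_B‖R_L = 614.5 Ω, so V = 4.64 × 614.5/1435 = 1.99 V.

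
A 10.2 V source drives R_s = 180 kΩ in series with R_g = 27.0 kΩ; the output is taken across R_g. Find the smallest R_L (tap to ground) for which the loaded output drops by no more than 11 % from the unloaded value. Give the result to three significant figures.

R_L(min) ≈ 190 kΩ

Output resistance R_th = R_s‖R_g = (180 × 27.0)/207.0 = 23.48 kΩ.
The fractional drop is R_th/(R_th + R_L); requiring this ≤ 0.110 gives R_L ≥ R_th(1/0.110 − 1) = 23.48 × 8.091 = 190 kΩ.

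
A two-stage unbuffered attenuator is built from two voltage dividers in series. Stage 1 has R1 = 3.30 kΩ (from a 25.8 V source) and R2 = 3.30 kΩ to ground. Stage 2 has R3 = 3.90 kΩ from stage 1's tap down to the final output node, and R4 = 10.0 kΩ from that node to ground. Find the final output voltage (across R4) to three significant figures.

Stage 2 presents R3+R4 = 13.90 kΩ as a load on stage 1's tap.
Stage 1's lower leg becomes R2‖(R3+R4) = 2.667 kΩ, so V_mid = 25.8 × 2.667/5.967 = 11.53 V.
Stage 2 is itself unloaded: V_out = V_mid × R4/(R3+R4) = 11.53 × 10.0/13.90 = 8.30 V.

V_out ≈ 8.30 V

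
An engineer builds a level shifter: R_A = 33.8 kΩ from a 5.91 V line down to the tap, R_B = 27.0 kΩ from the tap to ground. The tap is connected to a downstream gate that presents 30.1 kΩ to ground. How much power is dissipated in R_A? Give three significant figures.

Total resistance from the source is R_A + (R_B‖R_L) = 48.03 kΩ, so I = 5.91/48.03 kΩ = 0.1230 mA.
P = I²·R_A = (0.1230 mA)² × 33.8 kΩ = 0.512 mW.

P ≈ 0.512 mW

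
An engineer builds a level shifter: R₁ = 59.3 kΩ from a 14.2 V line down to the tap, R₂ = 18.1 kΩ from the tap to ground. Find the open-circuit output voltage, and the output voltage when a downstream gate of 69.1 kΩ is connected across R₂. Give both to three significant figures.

Unloaded: 3.32 V; loaded: 2.77 V

Open-circuit: V = 14.2 × 18.1/(59.3 + 18.1) = 3.32 V.
With the load, R₂ becomes R₂‖R_L = 14.34 kΩ, so V = 14.2 × 14.34/73.64 = 2.77 V.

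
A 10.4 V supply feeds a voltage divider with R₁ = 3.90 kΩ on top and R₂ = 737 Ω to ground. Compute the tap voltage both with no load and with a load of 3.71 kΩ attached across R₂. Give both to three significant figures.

Unloaded: 1.65 V; loaded: 1.42 V

Open-circuit: V = 10.4 × 737/(3900 + 737) = 1.65 V.
With the load, R₂ becomes R₂‖R_L = 614.9 Ω, so V = 10.4 × 614.9/4515 = 1.42 V.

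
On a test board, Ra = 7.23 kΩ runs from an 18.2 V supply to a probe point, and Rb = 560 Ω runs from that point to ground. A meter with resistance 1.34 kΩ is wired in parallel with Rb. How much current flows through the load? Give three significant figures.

Rb‖R_L = 394.9 Ω; V_out = 18.2 × 394.9/7625 = 0.9427 V.
I_L = V_out / R_L = 0.9427 / 1.34 kΩ = 0.704 mA.

I_L ≈ 0.704 mA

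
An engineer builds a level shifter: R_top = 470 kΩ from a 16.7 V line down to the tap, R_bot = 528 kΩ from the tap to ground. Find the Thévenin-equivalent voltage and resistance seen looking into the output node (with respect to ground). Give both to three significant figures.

V_th = 8.84 V, R_th = 249 kΩ

V_th is the open-circuit tap voltage: 16.7 × 528/(470 + 528) = 8.84 V.
With the supply zeroed, R_top and R_bot appear in parallel from the tap: R_th = R_top‖R_bot = (470 × 528)/998.0 = 249 kΩ.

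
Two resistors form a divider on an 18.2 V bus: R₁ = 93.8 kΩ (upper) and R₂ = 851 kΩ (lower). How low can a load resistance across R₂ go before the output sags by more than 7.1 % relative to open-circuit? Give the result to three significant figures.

R_L(min) ≈ 1.11 MΩ

Output resistance R_th = R₁‖R₂ = (93.8 × 851)/944.8 = 84.49 kΩ.
The fractional drop is R_th/(R_th + R_L); requiring this ≤ 0.0710 gives R_L ≥ R_th(1/0.0710 − 1) = 84.49 × 13.08 = 1.11 MΩ.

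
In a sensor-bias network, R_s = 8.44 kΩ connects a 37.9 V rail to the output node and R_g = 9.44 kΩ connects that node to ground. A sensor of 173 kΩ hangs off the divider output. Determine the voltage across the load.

The load sits in parallel with R_g: R_g‖R_L = (9.44 × 173) / (9.44 + 173) = 8.952 kΩ.
V_out = 37.9 × 8.952 / (8.44 + 8.952) = 37.9 × 8.952/17.39 = 19.5 V.
(Unloaded it would have been 20.0 V.)

V_out ≈ 19.5 V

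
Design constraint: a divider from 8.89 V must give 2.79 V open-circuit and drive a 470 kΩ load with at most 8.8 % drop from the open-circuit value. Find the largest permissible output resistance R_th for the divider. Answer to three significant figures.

Loading drop = R_th/(R_th + R_L) ≤ 0.0880, so R_th ≤ R_L · ε/(1−ε) = 470 kΩ × 0.0880/0.9120 = 45.4 kΩ.
(Any R1, R2 with R2/(R1+R2) = 0.314 and R1‖R2 ≤ 45.4 kΩ will meet the spec.)

R_th ≤ 45.4 kΩ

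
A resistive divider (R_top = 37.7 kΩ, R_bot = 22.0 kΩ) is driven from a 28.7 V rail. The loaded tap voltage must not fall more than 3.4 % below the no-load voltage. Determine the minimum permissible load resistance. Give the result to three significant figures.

R_L(min) ≈ 395 kΩ

Output resistance R_th = R_top‖R_bot = (37.7 × 22.0)/59.70 = 13.89 kΩ.
The fractional drop is R_th/(R_th + R_L); requiring this ≤ 0.0340 gives R_L ≥ R_th(1/0.0340 − 1) = 13.89 × 28.41 = 395 kΩ.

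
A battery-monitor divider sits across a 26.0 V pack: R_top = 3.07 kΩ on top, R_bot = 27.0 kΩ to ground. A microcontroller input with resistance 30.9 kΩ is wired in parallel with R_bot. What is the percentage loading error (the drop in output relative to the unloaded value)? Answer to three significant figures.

8.19 %

Unloaded V = 26.0 × 27.0/30.07 = 23.346 V.
Loaded: R_bot‖R_L = 14.41 kΩ, giving V = 26.0 × 14.41/17.48 = 21.433 V.
Drop = (23.346 − 21.433) / 23.346 = 8.19 %.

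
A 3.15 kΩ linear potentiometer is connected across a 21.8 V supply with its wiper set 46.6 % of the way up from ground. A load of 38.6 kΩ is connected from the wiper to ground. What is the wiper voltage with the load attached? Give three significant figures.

V ≈ 9.96 V

The wiper splits the pot into (1−α)R = 1.682 kΩ above and αR = 1.468 kΩ below.
Lower section ‖ load = 1.414 kΩ.
V_wiper = 21.8 × 1.414/(1.682 + 1.414) = 9.96 V.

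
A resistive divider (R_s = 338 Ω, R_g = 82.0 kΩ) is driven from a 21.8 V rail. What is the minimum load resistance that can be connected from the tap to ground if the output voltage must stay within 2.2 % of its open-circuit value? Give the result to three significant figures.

Output resistance R_th = R_s‖R_g = (338 × 82000)/82340 = 336.6 Ω.
The fractional drop is R_th/(R_th + R_L); requiring this ≤ 0.0220 gives R_L ≥ R_th(1/0.0220 − 1) = 336.6 × 44.45 = 15.0 kΩ.

R_L(min) ≈ 15.0 kΩ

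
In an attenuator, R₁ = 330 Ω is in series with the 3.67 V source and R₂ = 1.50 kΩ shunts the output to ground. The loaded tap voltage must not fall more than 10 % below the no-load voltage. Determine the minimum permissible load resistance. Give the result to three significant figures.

R_L(min) ≈ 2.43 kΩ

Output resistance R_th = R₁‖R₂ = (330 × 1500)/1830 = 270.5 Ω.
The fractional drop is R_th/(R_th + R_L); requiring this ≤ 0.100 gives R_L ≥ R_th(1/0.100 − 1) = 270.5 × 9.000 = 2.43 kΩ.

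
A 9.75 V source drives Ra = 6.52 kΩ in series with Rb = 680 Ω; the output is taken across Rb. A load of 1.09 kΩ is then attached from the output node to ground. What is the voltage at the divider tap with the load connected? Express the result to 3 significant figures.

The load sits in parallel with Rb: Rb‖R_L = (680 × 1090) / (680 + 1090) = 418.8 Ω.
V_out = 9.75 × 418.8 / (6520 + 418.8) = 9.75 × 418.8/6939 = 0.588 V.

V_out ≈ 0.588 V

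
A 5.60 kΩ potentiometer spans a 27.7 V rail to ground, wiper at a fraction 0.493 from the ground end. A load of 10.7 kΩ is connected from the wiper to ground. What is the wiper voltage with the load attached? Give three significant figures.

V ≈ 12.1 V

The wiper splits the pot into (1−α)R = 2.839 kΩ above and αR = 2.761 kΩ below.
Lower section ‖ load = 2.195 kΩ.
V_wiper = 27.7 × 2.195/(2.839 + 2.195) = 12.1 V.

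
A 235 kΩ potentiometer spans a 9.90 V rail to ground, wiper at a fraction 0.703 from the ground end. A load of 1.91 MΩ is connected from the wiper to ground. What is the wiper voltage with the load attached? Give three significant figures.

The wiper splits the pot into (1−α)R = 69.80 kΩ above and αR = 165.2 kΩ below.
Lower section ‖ load = 152.1 kΩ.
V_wiper = 9.90 × 152.1/(69.80 + 152.1) = 6.79 V.

V ≈ 6.79 V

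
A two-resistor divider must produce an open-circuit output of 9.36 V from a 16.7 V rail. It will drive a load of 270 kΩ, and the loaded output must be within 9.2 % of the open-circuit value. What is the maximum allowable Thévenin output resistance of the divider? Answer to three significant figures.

R_th ≤ 27.4 kΩ

Loading drop = R_th/(R_th + R_L) ≤ 0.0920, so R_th ≤ R_L · ε/(1−ε) = 270 kΩ × 0.0920/0.9080 = 27.4 kΩ.
(Any R1, R2 with R2/(R1+R2) = 0.560 and R1‖R2 ≤ 27.4 kΩ will meet the spec.)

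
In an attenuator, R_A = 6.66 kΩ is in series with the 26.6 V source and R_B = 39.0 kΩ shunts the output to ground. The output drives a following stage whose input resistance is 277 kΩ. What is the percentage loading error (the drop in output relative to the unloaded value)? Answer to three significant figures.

The divider's output (Thévenin) resistance is R_A‖R_B = 5.689 kΩ.
Fractional drop under load = R_th/(R_th + R_L) = 5.689 / (5.689 + 277) = 0.02012.
So the output falls by 2.01 %.

2.01 %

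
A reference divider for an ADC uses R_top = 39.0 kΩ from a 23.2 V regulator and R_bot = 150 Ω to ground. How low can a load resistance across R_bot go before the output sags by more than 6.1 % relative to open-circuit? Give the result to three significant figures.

R_L(min) ≈ 2.30 kΩ

Output resistance R_th = R_top‖R_bot = (39000 × 150)/39150 = 149.4 Ω.
The fractional drop is R_th/(R_th + R_L); requiring this ≤ 0.0610 gives R_L ≥ R_th(1/0.0610 − 1) = 149.4 × 15.39 = 2.30 kΩ.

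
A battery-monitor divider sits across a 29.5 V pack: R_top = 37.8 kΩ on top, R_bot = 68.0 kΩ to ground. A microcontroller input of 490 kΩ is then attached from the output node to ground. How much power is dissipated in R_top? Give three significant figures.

Total resistance from the source is R_top + (R_bot‖R_L) = 97.51 kΩ, so I = 29.5/97.51 kΩ = 0.3025 mA.
P = I²·R_top = (0.3025 mA)² × 37.8 kΩ = 3.46 mW.

P ≈ 3.46 mW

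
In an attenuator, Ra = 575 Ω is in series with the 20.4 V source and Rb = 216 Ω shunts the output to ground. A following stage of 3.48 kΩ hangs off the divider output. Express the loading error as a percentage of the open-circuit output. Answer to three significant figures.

4.32 %

The divider's output (Thévenin) resistance is Ra‖Rb = 157.0 Ω.
Fractional drop under load = R_th/(R_th + R_L) = 157.0 / (157.0 + 3480) = 0.04317.
So the output falls by 4.32 %.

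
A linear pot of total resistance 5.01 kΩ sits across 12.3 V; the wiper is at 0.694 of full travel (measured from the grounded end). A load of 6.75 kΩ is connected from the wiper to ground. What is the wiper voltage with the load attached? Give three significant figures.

The wiper splits the pot into (1−α)R = 1.533 kΩ above and αR = 3.477 kΩ below.
Lower section ‖ load = 2.295 kΩ.
V_wiper = 12.3 × 2.295/(1.533 + 2.295) = 7.37 V.

V ≈ 7.37 V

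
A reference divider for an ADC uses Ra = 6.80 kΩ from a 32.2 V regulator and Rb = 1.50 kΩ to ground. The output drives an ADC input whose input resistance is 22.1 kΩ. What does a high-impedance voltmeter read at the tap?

The load sits in parallel with Rb: Rb‖R_L = (1.50 × 22.1) / (1.50 + 22.1) = 1.405 kΩ.
V_out = 32.2 × 1.405 / (6.80 + 1.405) = 32.2 × 1.405/8.205 = 5.51 V.

V_out ≈ 5.51 V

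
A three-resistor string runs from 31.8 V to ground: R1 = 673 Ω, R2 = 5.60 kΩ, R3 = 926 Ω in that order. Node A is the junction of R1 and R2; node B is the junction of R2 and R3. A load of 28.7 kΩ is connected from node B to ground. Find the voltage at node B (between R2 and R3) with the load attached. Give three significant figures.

V ≈ 3.98 V

At node B, R3 is in parallel with the load: R3‖R_L = 897.1 Ω.
Below node A the resistance is R2 + (R3‖R_L) = 6497 Ω, so V_A = 31.8 × 6497/7170 = 28.82 V.
Then V_B = V_A × (R3‖R_L)/(R2 + R3‖R_L) = 28.82 × 897.1/6497 = 3.98 V.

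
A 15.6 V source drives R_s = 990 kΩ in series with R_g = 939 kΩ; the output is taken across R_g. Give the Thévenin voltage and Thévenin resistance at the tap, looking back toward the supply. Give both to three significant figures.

V_th is the open-circuit tap voltage: 15.6 × 939/(990 + 939) = 7.59 V.
With the supply zeroed, R_s and R_g appear in parallel from the tap: R_th = R_s‖R_g = (990 × 939)/1929 = 482 kΩ.

V_th = 7.59 V, R_th = 482 kΩ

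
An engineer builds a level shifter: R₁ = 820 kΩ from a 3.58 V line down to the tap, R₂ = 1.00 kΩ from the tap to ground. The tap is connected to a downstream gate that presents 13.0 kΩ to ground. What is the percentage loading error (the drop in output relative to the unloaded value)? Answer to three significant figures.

The divider's output (Thévenin) resistance is R₁‖R₂ = 0.9988 kΩ.
Fractional drop under load = R_th/(R_th + R_L) = 0.9988 / (0.9988 + 13.0) = 0.07135.
So the output falls by 7.13 %.

7.13 %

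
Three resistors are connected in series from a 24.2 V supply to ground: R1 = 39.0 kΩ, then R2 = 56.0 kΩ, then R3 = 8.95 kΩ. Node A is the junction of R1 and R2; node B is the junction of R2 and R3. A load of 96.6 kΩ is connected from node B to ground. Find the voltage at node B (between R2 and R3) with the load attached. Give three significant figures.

At node B, R3 is in parallel with the load: R3‖R_L = 8.191 kΩ.
Below node A the resistance is R2 + (R3‖R_L) = 64.19 kΩ, so V_A = 24.2 × 64.19/103.2 = 15.05 V.
Then V_B = V_A × (R3‖R_L)/(R2 + R3‖R_L) = 15.05 × 8.191/64.19 = 1.92 V.

V ≈ 1.92 V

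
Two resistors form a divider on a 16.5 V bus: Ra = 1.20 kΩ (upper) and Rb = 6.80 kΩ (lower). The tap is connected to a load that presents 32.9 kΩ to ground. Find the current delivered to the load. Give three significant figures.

Rb‖R_L = 5.635 kΩ; V_out = 16.5 × 5.635/6.835 = 13.60 V.
I_L = V_out / R_L = 13.60 / 32.9 kΩ = 0.413 mA.

I_L ≈ 0.413 mA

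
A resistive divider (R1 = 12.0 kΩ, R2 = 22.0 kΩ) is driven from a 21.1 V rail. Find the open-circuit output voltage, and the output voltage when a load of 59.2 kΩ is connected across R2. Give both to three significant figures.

Unloaded: 13.7 V; loaded: 12.1 V

Open-circuit: V = 21.1 × 22.0/(12.0 + 22.0) = 13.7 V.
With the load, R2 becomes R2‖R_L = 16.04 kΩ, so V = 21.1 × 16.04/28.04 = 12.1 V.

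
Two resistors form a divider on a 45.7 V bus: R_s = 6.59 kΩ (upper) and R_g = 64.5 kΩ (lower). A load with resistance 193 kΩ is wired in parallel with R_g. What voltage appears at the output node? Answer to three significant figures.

V_out ≈ 40.2 V

The load sits in parallel with R_g: R_g‖R_L = (64.5 × 193) / (64.5 + 193) = 48.34 kΩ.
V_out = 45.7 × 48.34 / (6.59 + 48.34) = 45.7 × 48.34/54.93 = 40.2 V.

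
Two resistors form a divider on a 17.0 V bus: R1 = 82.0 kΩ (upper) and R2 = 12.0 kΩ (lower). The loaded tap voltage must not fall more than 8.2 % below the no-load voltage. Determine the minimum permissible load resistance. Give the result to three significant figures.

R_L(min) ≈ 117 kΩ

Output resistance R_th = R1‖R2 = (82.0 × 12.0)/94.00 = 10.47 kΩ.
The fractional drop is R_th/(R_th + R_L); requiring this ≤ 0.0820 gives R_L ≥ R_th(1/0.0820 − 1) = 10.47 × 11.20 = 117 kΩ.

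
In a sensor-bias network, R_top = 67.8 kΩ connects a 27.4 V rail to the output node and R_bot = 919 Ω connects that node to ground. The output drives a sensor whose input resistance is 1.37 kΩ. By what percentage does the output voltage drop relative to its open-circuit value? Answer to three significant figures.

The divider's output (Thévenin) resistance is R_top‖R_bot = 906.7 Ω.
Fractional drop under load = R_th/(R_th + R_L) = 906.7 / (906.7 + 1370) = 0.3983.
So the output falls by 39.8 %.

39.8 %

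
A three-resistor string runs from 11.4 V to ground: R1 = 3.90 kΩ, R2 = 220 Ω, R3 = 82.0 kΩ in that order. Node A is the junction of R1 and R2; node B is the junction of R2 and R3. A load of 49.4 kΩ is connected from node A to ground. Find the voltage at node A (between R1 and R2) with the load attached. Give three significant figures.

V ≈ 10.1 V

Below node A the series string R2+R3 = 82220 Ω sits in parallel with the 49400 Ω load: 30860 Ω.
V_A = 11.4 × 30860/(3900 + 30860) = 10.1 V.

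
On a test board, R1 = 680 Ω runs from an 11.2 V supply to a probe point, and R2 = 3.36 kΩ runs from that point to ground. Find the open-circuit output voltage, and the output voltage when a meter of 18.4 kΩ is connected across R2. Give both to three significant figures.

Open-circuit: V = 11.2 × 3360/(680 + 3360) = 9.31 V.
With the load, R2 becomes R2‖R_L = 2841 Ω, so V = 11.2 × 2841/3521 = 9.04 V.

Unloaded: 9.31 V; loaded: 9.04 V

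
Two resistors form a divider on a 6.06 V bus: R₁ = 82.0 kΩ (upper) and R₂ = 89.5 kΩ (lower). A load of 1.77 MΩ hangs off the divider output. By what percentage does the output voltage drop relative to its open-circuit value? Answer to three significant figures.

2.36 %

The divider's output (Thévenin) resistance is R₁‖R₂ = 42.79 kΩ.
Fractional drop under load = R_th/(R_th + R_L) = 42.79 / (42.79 + 1770) = 0.02361.
So the output falls by 2.36 %.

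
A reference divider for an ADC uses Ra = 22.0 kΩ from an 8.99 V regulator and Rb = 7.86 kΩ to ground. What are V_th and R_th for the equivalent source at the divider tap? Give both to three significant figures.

V_th = 2.37 V, R_th = 5.79 kΩ

V_th is the open-circuit tap voltage: 8.99 × 7.86/(22.0 + 7.86) = 2.37 V.
With the supply zeroed, Ra and Rb appear in parallel from the tap: R_th = Ra‖Rb = (22.0 × 7.86)/29.86 = 5.79 kΩ.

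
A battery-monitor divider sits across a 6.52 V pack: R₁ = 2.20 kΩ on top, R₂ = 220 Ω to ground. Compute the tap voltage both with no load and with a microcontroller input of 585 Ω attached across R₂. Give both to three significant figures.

Open-circuit: V = 6.52 × 220/(2200 + 220) = 0.593 V.
With the load, R₂ becomes R₂‖R_L = 159.9 Ω, so V = 6.52 × 159.9/2360 = 0.442 V.

Unloaded: 0.593 V; loaded: 0.442 V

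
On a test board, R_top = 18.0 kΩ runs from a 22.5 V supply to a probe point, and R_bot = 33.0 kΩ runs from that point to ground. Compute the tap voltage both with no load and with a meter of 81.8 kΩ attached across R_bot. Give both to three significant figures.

Unloaded: 14.6 V; loaded: 12.7 V

Open-circuit: V = 22.5 × 33.0/(18.0 + 33.0) = 14.6 V.
With the load, R_bot becomes R_bot‖R_L = 23.51 kΩ, so V = 22.5 × 23.51/41.51 = 12.7 V.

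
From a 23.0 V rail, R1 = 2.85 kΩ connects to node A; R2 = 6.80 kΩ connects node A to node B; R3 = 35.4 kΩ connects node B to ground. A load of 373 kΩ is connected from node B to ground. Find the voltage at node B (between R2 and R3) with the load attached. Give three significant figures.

V ≈ 17.7 V

At node B, R3 is in parallel with the load: R3‖R_L = 32.33 kΩ.
Below node A the resistance is R2 + (R3‖R_L) = 39.13 kΩ, so V_A = 23.0 × 39.13/41.98 = 21.44 V.
Then V_B = V_A × (R3‖R_L)/(R2 + R3‖R_L) = 21.44 × 32.33/39.13 = 17.7 V.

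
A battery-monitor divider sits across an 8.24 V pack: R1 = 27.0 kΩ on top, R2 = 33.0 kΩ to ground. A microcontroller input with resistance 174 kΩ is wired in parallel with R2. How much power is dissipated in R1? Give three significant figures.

P ≈ 0.612 mW

Total resistance from the source is R1 + (R2‖R_L) = 54.74 kΩ, so I = 8.24/54.74 kΩ = 0.1505 mA.
P = I²·R1 = (0.1505 mA)² × 27.0 kΩ = 0.612 mW.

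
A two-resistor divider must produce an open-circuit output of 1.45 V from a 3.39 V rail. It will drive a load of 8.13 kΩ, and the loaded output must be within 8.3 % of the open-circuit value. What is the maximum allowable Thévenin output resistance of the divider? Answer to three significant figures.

R_th ≤ 736 Ω

Loading drop = R_th/(R_th + R_L) ≤ 0.0830, so R_th ≤ R_L · ε/(1−ε) = 8.13 kΩ × 0.0830/0.9170 = 736 Ω.
(Any R1, R2 with R2/(R1+R2) = 0.428 and R1‖R2 ≤ 736 Ω will meet the spec.)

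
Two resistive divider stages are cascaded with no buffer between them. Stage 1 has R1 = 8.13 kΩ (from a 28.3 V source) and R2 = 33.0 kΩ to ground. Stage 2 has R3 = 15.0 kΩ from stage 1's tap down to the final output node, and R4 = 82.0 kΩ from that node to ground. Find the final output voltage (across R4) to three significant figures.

V_out ≈ 18.0 V

Stage 2 presents R3+R4 = 97.00 kΩ as a load on stage 1's tap.
Stage 1's lower leg becomes R2‖(R3+R4) = 24.62 kΩ, so V_mid = 28.3 × 24.62/32.75 = 21.28 V.
Stage 2 is itself unloaded: V_out = V_mid × R4/(R3+R4) = 21.28 × 82.0/97.00 = 18.0 V.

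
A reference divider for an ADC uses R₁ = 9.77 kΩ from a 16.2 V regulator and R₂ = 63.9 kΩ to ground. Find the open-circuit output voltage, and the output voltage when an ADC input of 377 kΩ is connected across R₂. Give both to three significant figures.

Open-circuit: V = 16.2 × 63.9/(9.77 + 63.9) = 14.1 V.
With the load, R₂ becomes R₂‖R_L = 54.64 kΩ, so V = 16.2 × 54.64/64.41 = 13.7 V.

Unloaded: 14.1 V; loaded: 13.7 V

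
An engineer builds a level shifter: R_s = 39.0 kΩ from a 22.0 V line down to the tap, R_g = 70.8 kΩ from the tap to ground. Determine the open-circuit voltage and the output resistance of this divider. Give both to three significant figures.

V_th = 14.2 V, R_th = 25.1 kΩ

V_th is the open-circuit tap voltage: 22.0 × 70.8/(39.0 + 70.8) = 14.2 V.
With the supply zeroed, R_s and R_g appear in parallel from the tap: R_th = R_s‖R_g = (39.0 × 70.8)/109.8 = 25.1 kΩ.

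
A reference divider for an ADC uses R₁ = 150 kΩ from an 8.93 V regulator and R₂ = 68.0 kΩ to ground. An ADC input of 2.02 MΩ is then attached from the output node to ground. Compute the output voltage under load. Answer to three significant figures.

V_out ≈ 2.72 V

The load sits in parallel with R₂: R₂‖R_L = (68.0 × 2020) / (68.0 + 2020) = 65.79 kΩ.
V_out = 8.93 × 65.79 / (150 + 65.79) = 8.93 × 65.79/215.8 = 2.72 V.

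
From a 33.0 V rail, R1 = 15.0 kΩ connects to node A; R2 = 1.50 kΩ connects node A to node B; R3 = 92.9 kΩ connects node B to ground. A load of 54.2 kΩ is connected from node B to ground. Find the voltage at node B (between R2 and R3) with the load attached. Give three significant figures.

V ≈ 22.3 V

At node B, R3 is in parallel with the load: R3‖R_L = 34.23 kΩ.
Below node A the resistance is R2 + (R3‖R_L) = 35.73 kΩ, so V_A = 33.0 × 35.73/50.73 = 23.24 V.
Then V_B = V_A × (R3‖R_L)/(R2 + R3‖R_L) = 23.24 × 34.23/35.73 = 22.3 V.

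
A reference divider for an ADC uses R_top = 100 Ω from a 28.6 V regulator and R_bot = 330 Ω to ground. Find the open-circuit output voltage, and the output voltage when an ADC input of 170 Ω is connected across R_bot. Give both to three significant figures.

Open-circuit: V = 28.6 × 330/(100 + 330) = 21.9 V.
With the load, R_bot becomes R_bot‖R_L = 112.2 Ω, so V = 28.6 × 112.2/212.2 = 15.1 V.

Unloaded: 21.9 V; loaded: 15.1 V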